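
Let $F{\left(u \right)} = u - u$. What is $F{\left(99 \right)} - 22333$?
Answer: $-22333$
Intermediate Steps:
$F{\left(u \right)} = 0$
$F{\left(99 \right)} - 22333 = 0 - 22333 = -22333$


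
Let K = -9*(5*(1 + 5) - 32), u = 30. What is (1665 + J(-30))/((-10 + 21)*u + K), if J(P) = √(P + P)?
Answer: 555/116 + I*√15/174 ≈ 4.7845 + 0.022259*I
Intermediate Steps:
J(P) = √2*√P (J(P) = √(2*P) = √2*√P)
K = 18 (K = -9*(5*6 - 32) = -9*(30 - 32) = -9*(-2) = 18)
(1665 + J(-30))/((-10 + 21)*u + K) = (1665 + √2*√(-30))/((-10 + 21)*30 + 18) = (1665 + √2*(I*√30))/(11*30 + 18) = (1665 + 2*I*√15)/(330 + 18) = (1665 + 2*I*√15)/348 = (1665 + 2*I*√15)*(1/348) = 555/116 + I*√15/174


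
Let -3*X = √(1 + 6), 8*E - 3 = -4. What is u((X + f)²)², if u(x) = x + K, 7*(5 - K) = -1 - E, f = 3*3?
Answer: 40456417/5184 - 6257*√7/6 ≈ 5045.0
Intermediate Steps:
E = -⅛ (E = 3/8 + (⅛)*(-4) = 3/8 - ½ = -⅛ ≈ -0.12500)
X = -√7/3 (X = -√(1 + 6)/3 = -√7/3 ≈ -0.88192)
f = 9
K = 41/8 (K = 5 - (-1 - 1*(-⅛))/7 = 5 - (-1 + ⅛)/7 = 5 - ⅐*(-7/8) = 5 + ⅛ = 41/8 ≈ 5.1250)
u(x) = 41/8 + x (u(x) = x + 41/8 = 41/8 + x)
u((X + f)²)² = (41/8 + (-√7/3 + 9)²)² = (41/8 + (9 - √7/3)²)²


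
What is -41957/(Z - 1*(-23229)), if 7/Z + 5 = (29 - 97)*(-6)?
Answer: -16908671/9361294 ≈ -1.8062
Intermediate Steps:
Z = 7/403 (Z = 7/(-5 + (29 - 97)*(-6)) = 7/(-5 - 68*(-6)) = 7/(-5 + 408) = 7/403 ≈ 0.017370)
-41957/(Z - 1*(-23229)) = -41957/(7/403 - 1*(-23229)) = -41957/(7/403 + 23229) = -41957/9361294/403 = -41957*403/9361294 = -16908671/9361294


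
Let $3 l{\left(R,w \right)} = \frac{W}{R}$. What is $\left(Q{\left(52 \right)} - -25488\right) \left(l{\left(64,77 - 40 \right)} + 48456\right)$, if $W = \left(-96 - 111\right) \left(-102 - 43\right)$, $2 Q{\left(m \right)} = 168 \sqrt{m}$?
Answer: $\frac{4956124077}{4} + \frac{65334969 \sqrt{13}}{8} \approx 1.2685 \cdot 10^{9}$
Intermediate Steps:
$Q{\left(m \right)} = 84 \sqrt{m}$ ($Q{\left(m \right)} = \frac{168 \sqrt{m}}{2} = 84 \sqrt{m}$)
$W = 30015$ ($W = \left(-207\right) \left(-145\right) = 30015$)
$l{\left(R,w \right)} = \frac{10005}{R}$ ($l{\left(R,w \right)} = \frac{30015 \frac{1}{R}}{3} = \frac{10005}{R}$)
$\left(Q{\left(52 \right)} - -25488\right) \left(l{\left(64,77 - 40 \right)} + 48456\right) = \left(84 \sqrt{52} - -25488\right) \left(\frac{10005}{64} + 48456\right) = \left(84 \cdot 2 \sqrt{13} + 25488\right) \left(10005 \cdot \frac{1}{64} + 48456\right) = \left(168 \sqrt{13} + 25488\right) \left(\frac{10005}{64} + 48456\right) = \left(25488 + 168 \sqrt{13}\right) \frac{3111189}{64} = \frac{4956124077}{4} + \frac{65334969 \sqrt{13}}{8}$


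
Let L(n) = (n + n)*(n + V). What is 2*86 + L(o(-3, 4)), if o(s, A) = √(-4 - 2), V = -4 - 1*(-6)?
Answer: 160 + 4*I*√6 ≈ 160.0 + 9.798*I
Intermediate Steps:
V = 2 (V = -4 + 6 = 2)
o(s, A) = I*√6 (o(s, A) = √(-6) = I*√6)
L(n) = 2*n*(2 + n) (L(n) = (n + n)*(n + 2) = (2*n)*(2 + n) = 2*n*(2 + n))
2*86 + L(o(-3, 4)) = 2*86 + 2*(I*√6)*(2 + I*√6) = 172 + 2*I*√6*(2 + I*√6)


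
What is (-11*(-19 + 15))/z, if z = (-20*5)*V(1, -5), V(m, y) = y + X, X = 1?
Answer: 11/100 ≈ 0.11000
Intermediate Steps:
V(m, y) = 1 + y (V(m, y) = y + 1 = 1 + y)
z = 400 (z = (-20*5)*(1 - 5) = -100*(-4) = 400)
(-11*(-19 + 15))/z = -11*(-19 + 15)/400 = -11*(-4)*(1/400) = 44*(1/400) = 11/100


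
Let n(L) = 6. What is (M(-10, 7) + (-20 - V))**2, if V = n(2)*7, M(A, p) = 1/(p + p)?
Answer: 751689/196 ≈ 3835.1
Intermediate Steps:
M(A, p) = 1/(2*p)
V = 42 (V = 6*7 = 42)
(M(-10, 7) + (-20 - V))**2 = ((1/2)/7 + (-20 - 1*42))**2 = ((1/2)*(1/7) + (-20 - 42))**2 = (1/14 - 62)**2 = (-867/14)**2 = 751689/196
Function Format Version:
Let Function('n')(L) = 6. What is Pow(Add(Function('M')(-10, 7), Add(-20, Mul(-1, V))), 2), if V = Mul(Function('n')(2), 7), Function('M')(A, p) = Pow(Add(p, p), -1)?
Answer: Rational(751689, 196) ≈ 3835.1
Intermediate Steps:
Function('M')(A, p) = Mul(Rational(1, 2), Pow(p, -1)) (Function('M')(A, p) = Pow(Mul(2, p), -1) = Mul(Rational(1, 2), Pow(p, -1)))
V = 42 (V = Mul(6, 7) = 42)
Pow(Add(Function('M')(-10, 7), Add(-20, Mul(-1, V))), 2) = Pow(Add(Mul(Rational(1, 2), Pow(7, -1)), Add(-20, Mul(-1, 42))), 2) = Pow(Add(Mul(Rational(1, 2), Rational(1, 7)), Add(-20, -42)), 2) = Pow(Add(Rational(1, 14), -62), 2) = Pow(Rational(-867, 14), 2) = Rational(751689, 196)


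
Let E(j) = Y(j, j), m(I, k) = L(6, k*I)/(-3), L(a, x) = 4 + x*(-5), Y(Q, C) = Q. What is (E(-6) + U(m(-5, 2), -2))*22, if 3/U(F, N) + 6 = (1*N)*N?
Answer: -165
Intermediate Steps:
L(a, x) = 4 - 5*x
m(I, k) = -4/3 + 5*I*k/3 (m(I, k) = (4 - 5*k*I)/(-3) = (4 - 5*I*k)*(-⅓) = -4/3 + 5*I*k/3)
U(F, N) = 3/(-6 + N²) (U(F, N) = 3/(-6 + (1*N)*N) = 3/(-6 + N*N) = 3/(-6 + N²))
E(j) = j
(E(-6) + U(m(-5, 2), -2))*22 = (-6 + 3/(-6 + (-2)²))*22 = (-6 + 3/(-6 + 4))*22 = (-6 + 3/(-2))*22 = (-6 + 3*(-½))*22 = (-6 - 3/2)*22 = -15/2*22 = -165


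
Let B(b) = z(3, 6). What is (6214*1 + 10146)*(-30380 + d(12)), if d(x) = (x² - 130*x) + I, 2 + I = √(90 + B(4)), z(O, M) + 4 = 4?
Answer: -520215280 + 49080*√10 ≈ -5.2006e+8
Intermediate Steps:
z(O, M) = 0 (z(O, M) = -4 + 4 = 0)
B(b) = 0
I = -2 + 3*√10 (I = -2 + √(90 + 0) = -2 + √90 = -2 + 3*√10 ≈ 7.4868)
d(x) = -2 + x² - 130*x + 3*√10 (d(x) = (x² - 130*x) + (-2 + 3*√10) = -2 + x² - 130*x + 3*√10)
(6214*1 + 10146)*(-30380 + d(12)) = (6214*1 + 10146)*(-30380 + (-2 + 12² - 130*12 + 3*√10)) = (6214 + 10146)*(-30380 + (-2 + 144 - 1560 + 3*√10)) = 16360*(-30380 + (-1418 + 3*√10)) = 16360*(-31798 + 3*√10) = -520215280 + 49080*√10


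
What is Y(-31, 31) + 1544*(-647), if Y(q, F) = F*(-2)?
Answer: -999030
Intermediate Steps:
Y(q, F) = -2*F
Y(-31, 31) + 1544*(-647) = -2*31 + 1544*(-647) = -62 - 998968 = -999030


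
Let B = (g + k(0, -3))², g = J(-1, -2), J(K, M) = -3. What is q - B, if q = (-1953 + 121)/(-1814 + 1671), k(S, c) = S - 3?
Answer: -3316/143 ≈ -23.189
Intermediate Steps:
k(S, c) = -3 + S
q = 1832/143 (q = -1832/(-143) = -1832*(-1/143) = 1832/143 ≈ 12.811)
g = -3
B = 36 (B = (-3 + (-3 + 0))² = (-3 - 3)² = (-6)² = 36)
q - B = 1832/143 - 1*36 = 1832/143 - 36 = -3316/143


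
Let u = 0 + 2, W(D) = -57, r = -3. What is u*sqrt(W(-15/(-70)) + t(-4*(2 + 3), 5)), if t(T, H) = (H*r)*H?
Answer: 4*I*sqrt(33) ≈ 22.978*I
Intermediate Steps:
u = 2
t(T, H) = -3*H**2 (t(T, H) = (H*(-3))*H = (-3*H)*H = -3*H**2)
u*sqrt(W(-15/(-70)) + t(-4*(2 + 3), 5)) = 2*sqrt(-57 - 3*5**2) = 2*sqrt(-57 - 3*25) = 2*sqrt(-57 - 75) = 2*sqrt(-132) = 2*(2*I*sqrt(33)) = 4*I*sqrt(33)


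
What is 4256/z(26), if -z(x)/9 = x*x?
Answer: -1064/1521 ≈ -0.69954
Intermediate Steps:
z(x) = -9*x² (z(x) = -9*x*x = -9*x²)
4256/z(26) = 4256/((-9*26²)) = 4256/((-9*676)) = 4256/(-6084) = 4256*(-1/6084) = -1064/1521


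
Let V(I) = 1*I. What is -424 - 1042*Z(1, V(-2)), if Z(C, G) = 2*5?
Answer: -10844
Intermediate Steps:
V(I) = I
Z(C, G) = 10
-424 - 1042*Z(1, V(-2)) = -424 - 1042*10 = -424 - 10420 = -10844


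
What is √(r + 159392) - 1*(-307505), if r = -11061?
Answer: 307505 + √148331 ≈ 3.0789e+5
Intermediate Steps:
√(r + 159392) - 1*(-307505) = √(-11061 + 159392) - 1*(-307505) = √148331 + 307505 = 307505 + √148331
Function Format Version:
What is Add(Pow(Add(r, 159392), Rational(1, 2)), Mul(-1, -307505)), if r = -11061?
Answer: Add(307505, Pow(148331, Rational(1, 2))) ≈ 3.0789e+5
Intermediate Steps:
Add(Pow(Add(r, 159392), Rational(1, 2)), Mul(-1, -307505)) = Add(Pow(Add(-11061, 159392), Rational(1, 2)), Mul(-1, -307505)) = Add(Pow(148331, Rational(1, 2)), 307505) = Add(307505, Pow(148331, Rational(1, 2)))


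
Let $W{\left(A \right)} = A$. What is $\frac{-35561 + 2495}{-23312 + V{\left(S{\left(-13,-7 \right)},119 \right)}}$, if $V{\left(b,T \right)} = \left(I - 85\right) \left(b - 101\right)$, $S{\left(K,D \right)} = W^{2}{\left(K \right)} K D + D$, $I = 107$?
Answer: $- \frac{16533}{156325} \approx -0.10576$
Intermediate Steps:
$S{\left(K,D \right)} = D + D K^{3}$ ($S{\left(K,D \right)} = K^{2} K D + D = K^{3} D + D = D K^{3} + D = D + D K^{3}$)
$V{\left(b,T \right)} = -2222 + 22 b$ ($V{\left(b,T \right)} = \left(107 - 85\right) \left(b - 101\right) = 22 \left(-101 + b\right) = -2222 + 22 b$)
$\frac{-35561 + 2495}{-23312 + V{\left(S{\left(-13,-7 \right)},119 \right)}} = \frac{-35561 + 2495}{-23312 - \left(2222 - 22 \left(- 7 \left(1 + \left(-13\right)^{3}\right)\right)\right)} = - \frac{33066}{-23312 - \left(2222 - 22 \left(- 7 \left(1 - 2197\right)\right)\right)} = - \frac{33066}{-23312 - \left(2222 - 22 \left(\left(-7\right) \left(-2196\right)\right)\right)} = - \frac{33066}{-23312 + \left(-2222 + 22 \cdot 15372\right)} = - \frac{33066}{-23312 + \left(-2222 + 338184\right)} = - \frac{33066}{-23312 + 335962} = - \frac{33066}{312650} = \left(-33066\right) \frac{1}{312650} = - \frac{16533}{156325}$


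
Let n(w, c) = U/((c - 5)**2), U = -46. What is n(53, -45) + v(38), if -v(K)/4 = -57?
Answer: 284977/1250 ≈ 227.98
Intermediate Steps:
v(K) = 228 (v(K) = -4*(-57) = 228)
n(w, c) = -46/(-5 + c)**2 (n(w, c) = -46/(c - 5)**2 = -46/(-5 + c)**2)
n(53, -45) + v(38) = -46/(-5 - 45)**2 + 228 = -46/(-50)**2 + 228 = -46*1/2500 + 228 = -23/1250 + 228 = 284977/1250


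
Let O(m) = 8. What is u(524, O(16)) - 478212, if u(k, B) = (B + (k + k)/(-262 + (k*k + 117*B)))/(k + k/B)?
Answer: -77594617140452/162259875 ≈ -4.7821e+5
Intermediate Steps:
u(k, B) = (B + 2*k/(-262 + k² + 117*B))/(k + k/B) (u(k, B) = (B + (2*k)/(-262 + (k² + 117*B)))/(k + k/B) = (B + (2*k)/(-262 + k² + 117*B))/(k + k/B) = (B + 2*k/(-262 + k² + 117*B))/(k + k/B))
u(524, O(16)) - 478212 = 8*(-262*8 + 2*524 + 117*8² + 8*524²)/(524*(-262 + 524² - 145*8 + 117*8² + 8*524²)) - 478212 = 8*(1/524)*(-2096 + 1048 + 117*64 + 8*274576)/(-262 + 274576 - 1160 + 117*64 + 8*274576) - 478212 = 8*(1/524)*(-2096 + 1048 + 7488 + 2196608)/(-262 + 274576 - 1160 + 7488 + 2196608) - 478212 = 8*(1/524)*2203048/2477250 - 478212 = 8*(1/524)*(1/2477250)*2203048 - 478212 = 2203048/162259875 - 478212 = -77594617140452/162259875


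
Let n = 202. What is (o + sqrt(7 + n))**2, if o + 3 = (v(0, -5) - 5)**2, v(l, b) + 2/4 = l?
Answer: 15225/16 + 109*sqrt(209)/2 ≈ 1739.5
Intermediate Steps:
v(l, b) = -1/2 + l
o = 109/4 (o = -3 + ((-1/2 + 0) - 5)**2 = -3 + (-1/2 - 5)**2 = -3 + (-11/2)**2 = -3 + 121/4 = 109/4 ≈ 27.250)
(o + sqrt(7 + n))**2 = (109/4 + sqrt(7 + 202))**2 = (109/4 + sqrt(209))**2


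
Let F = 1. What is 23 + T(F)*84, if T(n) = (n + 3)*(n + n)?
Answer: 695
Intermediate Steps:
T(n) = 2*n*(3 + n) (T(n) = (3 + n)*(2*n) = 2*n*(3 + n))
23 + T(F)*84 = 23 + (2*1*(3 + 1))*84 = 23 + (2*1*4)*84 = 23 + 8*84 = 23 + 672 = 695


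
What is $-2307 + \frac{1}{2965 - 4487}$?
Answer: $- \frac{3511255}{1522} \approx -2307.0$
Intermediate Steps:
$-2307 + \frac{1}{2965 - 4487} = -2307 + \frac{1}{-1522} = -2307 - \frac{1}{1522} = - \frac{3511255}{1522}$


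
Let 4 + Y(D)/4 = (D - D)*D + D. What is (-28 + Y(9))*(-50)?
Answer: 400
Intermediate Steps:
Y(D) = -16 + 4*D (Y(D) = -16 + 4*((D - D)*D + D) = -16 + 4*(0*D + D) = -16 + 4*(0 + D) = -16 + 4*D)
(-28 + Y(9))*(-50) = (-28 + (-16 + 4*9))*(-50) = (-28 + (-16 + 36))*(-50) = (-28 + 20)*(-50) = -8*(-50) = 400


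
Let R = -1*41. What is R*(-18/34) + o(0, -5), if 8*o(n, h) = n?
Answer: 369/17 ≈ 21.706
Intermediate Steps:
o(n, h) = n/8
R = -41
R*(-18/34) + o(0, -5) = -(-738)/34 + (1/8)*0 = -(-738)/34 + 0 = -41*(-9/17) + 0 = 369/17 + 0 = 369/17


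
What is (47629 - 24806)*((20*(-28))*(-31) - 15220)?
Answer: 48841220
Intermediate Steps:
(47629 - 24806)*((20*(-28))*(-31) - 15220) = 22823*(-560*(-31) - 15220) = 22823*(17360 - 15220) = 22823*2140 = 48841220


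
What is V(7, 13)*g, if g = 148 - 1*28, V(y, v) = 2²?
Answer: 480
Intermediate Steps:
V(y, v) = 4
g = 120 (g = 148 - 28 = 120)
V(7, 13)*g = 4*120 = 480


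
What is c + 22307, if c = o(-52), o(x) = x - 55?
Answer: 22200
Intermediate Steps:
o(x) = -55 + x
c = -107 (c = -55 - 52 = -107)
c + 22307 = -107 + 22307 = 22200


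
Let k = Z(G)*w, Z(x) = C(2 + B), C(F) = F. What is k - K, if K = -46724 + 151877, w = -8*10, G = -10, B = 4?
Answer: -105633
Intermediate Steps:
Z(x) = 6 (Z(x) = 2 + 4 = 6)
w = -80
K = 105153
k = -480 (k = 6*(-80) = -480)
k - K = -480 - 1*105153 = -480 - 105153 = -105633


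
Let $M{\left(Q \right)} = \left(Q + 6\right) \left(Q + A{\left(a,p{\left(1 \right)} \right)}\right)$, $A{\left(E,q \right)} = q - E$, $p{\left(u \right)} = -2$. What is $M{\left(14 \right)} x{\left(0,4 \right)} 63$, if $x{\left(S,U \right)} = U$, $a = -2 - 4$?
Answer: $90720$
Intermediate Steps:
$a = -6$
$M{\left(Q \right)} = \left(4 + Q\right) \left(6 + Q\right)$ ($M{\left(Q \right)} = \left(Q + 6\right) \left(Q - -4\right) = \left(6 + Q\right) \left(Q + \left(-2 + 6\right)\right) = \left(6 + Q\right) \left(Q + 4\right) = \left(6 + Q\right) \left(4 + Q\right) = \left(4 + Q\right) \left(6 + Q\right)$)
$M{\left(14 \right)} x{\left(0,4 \right)} 63 = \left(24 + 14^{2} + 10 \cdot 14\right) 4 \cdot 63 = \left(24 + 196 + 140\right) 4 \cdot 63 = 360 \cdot 4 \cdot 63 = 1440 \cdot 63 = 90720$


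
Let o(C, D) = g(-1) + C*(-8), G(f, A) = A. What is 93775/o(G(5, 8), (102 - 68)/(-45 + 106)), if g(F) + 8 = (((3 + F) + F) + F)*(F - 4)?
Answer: -93775/72 ≈ -1302.4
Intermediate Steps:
g(F) = -8 + (-4 + F)*(3 + 3*F) (g(F) = -8 + (((3 + F) + F) + F)*(F - 4) = -8 + ((3 + 2*F) + F)*(-4 + F) = -8 + (3 + 3*F)*(-4 + F) = -8 + (-4 + F)*(3 + 3*F))
o(C, D) = -8 - 8*C (o(C, D) = (-20 - 9*(-1) + 3*(-1)**2) + C*(-8) = (-20 + 9 + 3*1) - 8*C = (-20 + 9 + 3) - 8*C = -8 - 8*C)
93775/o(G(5, 8), (102 - 68)/(-45 + 106)) = 93775/(-8 - 8*8) = 93775/(-8 - 64) = 93775/(-72) = 93775*(-1/72) = -93775/72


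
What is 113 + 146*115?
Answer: 16903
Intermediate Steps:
113 + 146*115 = 113 + 16790 = 16903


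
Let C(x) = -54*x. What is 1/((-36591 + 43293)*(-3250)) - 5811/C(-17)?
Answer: -7031794301/1110856500 ≈ -6.3301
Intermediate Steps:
1/((-36591 + 43293)*(-3250)) - 5811/C(-17) = 1/((-36591 + 43293)*(-3250)) - 5811/((-54*(-17))) = -1/3250/6702 - 5811/918 = (1/6702)*(-1/3250) - 5811*1/918 = -1/21781500 - 1937/306 = -7031794301/1110856500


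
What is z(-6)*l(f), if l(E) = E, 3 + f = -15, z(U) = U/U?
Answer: -18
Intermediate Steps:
z(U) = 1
f = -18 (f = -3 - 15 = -18)
z(-6)*l(f) = 1*(-18) = -18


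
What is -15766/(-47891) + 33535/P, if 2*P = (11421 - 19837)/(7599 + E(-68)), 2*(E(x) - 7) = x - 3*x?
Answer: -6162283544681/100762664 ≈ -61156.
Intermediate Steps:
E(x) = 7 - x (E(x) = 7 + (x - 3*x)/2 = 7 + (-2*x)/2 = 7 - x)
P = -2104/3837 (P = ((11421 - 19837)/(7599 + (7 - 1*(-68))))/2 = (-8416/(7599 + (7 + 68)))/2 = (-8416/(7599 + 75))/2 = (-8416/7674)/2 = (-8416*1/7674)/2 = (½)*(-4208/3837) = -2104/3837 ≈ -0.54834)
-15766/(-47891) + 33535/P = -15766/(-47891) + 33535/(-2104/3837) = -15766*(-1/47891) + 33535*(-3837/2104) = 15766/47891 - 128673795/2104 = -6162283544681/100762664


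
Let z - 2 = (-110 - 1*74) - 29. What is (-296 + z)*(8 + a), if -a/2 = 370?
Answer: 371124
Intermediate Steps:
a = -740 (a = -2*370 = -740)
z = -211 (z = 2 + ((-110 - 1*74) - 29) = 2 + ((-110 - 74) - 29) = 2 + (-184 - 29) = 2 - 213 = -211)
(-296 + z)*(8 + a) = (-296 - 211)*(8 - 740) = -507*(-732) = 371124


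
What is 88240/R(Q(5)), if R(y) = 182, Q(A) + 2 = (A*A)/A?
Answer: 44120/91 ≈ 484.83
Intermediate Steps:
Q(A) = -2 + A (Q(A) = -2 + (A*A)/A = -2 + A²/A = -2 + A)
88240/R(Q(5)) = 88240/182 = 88240*(1/182) = 44120/91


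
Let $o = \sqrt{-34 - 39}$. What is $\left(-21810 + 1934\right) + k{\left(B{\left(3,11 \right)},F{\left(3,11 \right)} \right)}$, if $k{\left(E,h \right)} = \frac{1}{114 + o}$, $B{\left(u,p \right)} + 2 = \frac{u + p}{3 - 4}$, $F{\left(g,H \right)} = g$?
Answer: $\frac{- 19876 \sqrt{73} + 2265863 i}{\sqrt{73} - 114 i} \approx -19876.0 - 0.00065422 i$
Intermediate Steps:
$o = i \sqrt{73}$ ($o = \sqrt{-73} = i \sqrt{73} \approx 8.544 i$)
$B{\left(u,p \right)} = -2 - p - u$ ($B{\left(u,p \right)} = -2 + \frac{u + p}{3 - 4} = -2 + \frac{p + u}{-1} = -2 + \left(p + u\right) \left(-1\right) = -2 - \left(p + u\right) = -2 - p - u$)
$k{\left(E,h \right)} = \frac{1}{114 + i \sqrt{73}}$
$\left(-21810 + 1934\right) + k{\left(B{\left(3,11 \right)},F{\left(3,11 \right)} \right)} = \left(-21810 + 1934\right) + \left(\frac{114}{13069} - \frac{i \sqrt{73}}{13069}\right) = -19876 + \left(\frac{114}{13069} - \frac{i \sqrt{73}}{13069}\right) = - \frac{259759330}{13069} - \frac{i \sqrt{73}}{13069}$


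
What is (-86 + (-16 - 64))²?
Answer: 27556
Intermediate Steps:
(-86 + (-16 - 64))² = (-86 - 80)² = (-166)² = 27556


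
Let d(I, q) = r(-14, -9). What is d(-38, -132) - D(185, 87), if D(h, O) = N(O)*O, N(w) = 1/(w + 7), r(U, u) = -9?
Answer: -933/94 ≈ -9.9255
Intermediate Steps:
d(I, q) = -9
N(w) = 1/(7 + w)
D(h, O) = O/(7 + O)
d(-38, -132) - D(185, 87) = -9 - 87/(7 + 87) = -9 - 87/94 = -933/94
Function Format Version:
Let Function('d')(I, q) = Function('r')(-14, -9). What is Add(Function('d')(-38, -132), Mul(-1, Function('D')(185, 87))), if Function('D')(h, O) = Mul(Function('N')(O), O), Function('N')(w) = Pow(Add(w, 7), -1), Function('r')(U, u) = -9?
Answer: Rational(-933, 94) ≈ -9.9255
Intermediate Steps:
Function('d')(I, q) = -9
Function('N')(w) = Pow(Add(7, w), -1)
Function('D')(h, O) = Mul(O, Pow(Add(7, O), -1)) (Function('D')(h, O) = Mul(Pow(Add(7, O), -1), O) = Mul(O, Pow(Add(7, O), -1)))
Add(Function('d')(-38, -132), Mul(-1, Function('D')(185, 87))) = Add(-9, Mul(-1, Mul(87, Pow(Add(7, 87), -1)))) = Add(-9, Mul(-1, Mul(87, Pow(94, -1)))) = Add(-9, Mul(-1, Mul(87, Rational(1, 94)))) = Add(-9, Mul(-1, Rational(87, 94))) = Add(-9, Rational(-87, 94)) = Rational(-933, 94)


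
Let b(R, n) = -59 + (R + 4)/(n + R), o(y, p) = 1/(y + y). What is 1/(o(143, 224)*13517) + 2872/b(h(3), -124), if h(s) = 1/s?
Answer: -7198130866/148024667 ≈ -48.628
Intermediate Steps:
o(y, p) = 1/(2*y)
b(R, n) = -59 + (4 + R)/(R + n)
1/(o(143, 224)*13517) + 2872/b(h(3), -124) = 1/(((1/2)/143)*13517) + 2872/(((4 - 59*(-124) - 58/3)/(1/3 - 124))) = (1/13517)/((1/2)*(1/143)) + 2872/(((4 + 7316 - 58*1/3)/(1/3 - 124))) = (1/13517)/(1/286) + 2872/(((4 + 7316 - 58/3)/(-371/3))) = 286*(1/13517) + 2872/((-3/371*21902/3)) = 286/13517 + 2872/(-21902/371) = 286/13517 + 2872*(-371/21902) = 286/13517 - 532756/10951 = -7198130866/148024667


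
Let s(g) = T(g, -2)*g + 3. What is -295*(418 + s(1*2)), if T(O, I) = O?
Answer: -125375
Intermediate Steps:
s(g) = 3 + g**2 (s(g) = g*g + 3 = g**2 + 3 = 3 + g**2)
-295*(418 + s(1*2)) = -295*(418 + (3 + (1*2)**2)) = -295*(418 + (3 + 2**2)) = -295*(418 + (3 + 4)) = -295*(418 + 7) = -295*425 = -125375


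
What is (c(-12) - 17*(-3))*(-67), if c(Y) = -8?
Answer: -2881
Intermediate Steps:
(c(-12) - 17*(-3))*(-67) = (-8 - 17*(-3))*(-67) = (-8 + 51)*(-67) = 43*(-67) = -2881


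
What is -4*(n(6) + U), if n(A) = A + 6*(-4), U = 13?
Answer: 20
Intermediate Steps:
n(A) = -24 + A (n(A) = A - 24 = -24 + A)
-4*(n(6) + U) = -4*((-24 + 6) + 13) = -4*(-18 + 13) = -4*(-5) = 20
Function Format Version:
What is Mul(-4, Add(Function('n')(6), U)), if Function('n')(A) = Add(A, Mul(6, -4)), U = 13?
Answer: 20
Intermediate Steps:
Function('n')(A) = Add(-24, A) (Function('n')(A) = Add(A, -24) = Add(-24, A))
Mul(-4, Add(Function('n')(6), U)) = Mul(-4, Add(Add(-24, 6), 13)) = Mul(-4, Add(-18, 13)) = Mul(-4, -5) = 20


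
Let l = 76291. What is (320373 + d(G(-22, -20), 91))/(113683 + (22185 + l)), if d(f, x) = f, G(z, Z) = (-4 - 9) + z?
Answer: 320338/212159 ≈ 1.5099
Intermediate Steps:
G(z, Z) = -13 + z
(320373 + d(G(-22, -20), 91))/(113683 + (22185 + l)) = (320373 + (-13 - 22))/(113683 + (22185 + 76291)) = (320373 - 35)/(113683 + 98476) = 320338/212159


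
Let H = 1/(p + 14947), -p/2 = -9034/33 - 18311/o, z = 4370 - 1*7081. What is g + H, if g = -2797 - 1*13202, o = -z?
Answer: -22196921876202/1387394335 ≈ -15999.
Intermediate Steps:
z = -2711 (z = 4370 - 7081 = -2711)
o = 2711 (o = -1*(-2711) = 2711)
p = 50190874/89463 (p = -2*(-9034/33 - 18311/2711) = -2*(-25095437/89463) = 50190874/89463 ≈ 561.02)
g = -15999 (g = -2797 - 13202 = -15999)
H = 89463/1387394335 (H = 1/(50190874/89463 + 14947) = 1/(1387394335/89463) = 89463/1387394335 ≈ 6.4483e-5)
g + H = -15999 + 89463/1387394335 = -22196921876202/1387394335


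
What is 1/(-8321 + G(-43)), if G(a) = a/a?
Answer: -1/8320 ≈ -0.00012019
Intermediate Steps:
G(a) = 1
1/(-8321 + G(-43)) = 1/(-8321 + 1) = 1/(-8320) = -1/8320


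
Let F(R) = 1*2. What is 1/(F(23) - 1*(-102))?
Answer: 1/104 ≈ 0.0096154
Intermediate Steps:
F(R) = 2
1/(F(23) - 1*(-102)) = 1/(2 - 1*(-102)) = 1/(2 + 102) = 1/104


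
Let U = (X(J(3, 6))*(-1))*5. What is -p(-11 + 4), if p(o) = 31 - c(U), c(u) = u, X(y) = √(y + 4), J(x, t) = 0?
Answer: -41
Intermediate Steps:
X(y) = √(4 + y)
U = -10 (U = (√(4 + 0)*(-1))*5 = (√4*(-1))*5 = (2*(-1))*5 = -2*5 = -10)
p(o) = 41 (p(o) = 31 - 1*(-10) = 31 + 10 = 41)
-p(-11 + 4) = -1*41 = -41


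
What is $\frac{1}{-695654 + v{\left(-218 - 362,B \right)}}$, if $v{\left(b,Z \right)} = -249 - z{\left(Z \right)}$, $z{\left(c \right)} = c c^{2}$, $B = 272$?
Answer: $- \frac{1}{20819551} \approx -4.8032 \cdot 10^{-8}$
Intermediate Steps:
$z{\left(c \right)} = c^{3}$
$v{\left(b,Z \right)} = -249 - Z^{3}$
$\frac{1}{-695654 + v{\left(-218 - 362,B \right)}} = \frac{1}{-695654 - 20123897} = \frac{1}{-20819551} = - \frac{1}{20819551}$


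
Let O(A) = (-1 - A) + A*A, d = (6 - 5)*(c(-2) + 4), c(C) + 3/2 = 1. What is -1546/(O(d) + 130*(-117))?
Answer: 6184/60809 ≈ 0.10170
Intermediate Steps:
c(C) = -½ (c(C) = -3/2 + 1 = -½)
d = 7/2 (d = (6 - 5)*(-½ + 4) = 1*(7/2) = 7/2 ≈ 3.5000)
O(A) = -1 + A² - A (O(A) = (-1 - A) + A² = -1 + A² - A)
-1546/(O(d) + 130*(-117)) = -1546/((-1 + (7/2)² - 1*7/2) + 130*(-117)) = -1546/((-1 + 49/4 - 7/2) - 15210) = -1546/(31/4 - 15210) = -1546/(-60809/4) = -1546*(-4/60809) = 6184/60809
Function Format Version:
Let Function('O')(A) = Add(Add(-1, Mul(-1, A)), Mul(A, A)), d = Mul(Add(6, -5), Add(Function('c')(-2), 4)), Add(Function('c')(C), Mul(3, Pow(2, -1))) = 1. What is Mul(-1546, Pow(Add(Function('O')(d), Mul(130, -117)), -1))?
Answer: Rational(6184, 60809) ≈ 0.10170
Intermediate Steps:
Function('c')(C) = Rational(-1, 2) (Function('c')(C) = Add(Rational(-3, 2), 1) = Rational(-1, 2))
d = Rational(7, 2) (d = Mul(Add(6, -5), Add(Rational(-1, 2), 4)) = Mul(1, Rational(7, 2)) = Rational(7, 2) ≈ 3.5000)
Function('O')(A) = Add(-1, Pow(A, 2), Mul(-1, A)) (Function('O')(A) = Add(Add(-1, Mul(-1, A)), Pow(A, 2)) = Add(-1, Pow(A, 2), Mul(-1, A)))
Mul(-1546, Pow(Add(Function('O')(d), Mul(130, -117)), -1)) = Mul(-1546, Pow(Add(Add(-1, Pow(Rational(7, 2), 2), Mul(-1, Rational(7, 2))), Mul(130, -117)), -1)) = Mul(-1546, Pow(Add(Add(-1, Rational(49, 4), Rational(-7, 2)), -15210), -1)) = Mul(-1546, Pow(Add(Rational(31, 4), -15210), -1)) = Mul(-1546, Pow(Rational(-60809, 4), -1)) = Mul(-1546, Rational(-4, 60809)) = Rational(6184, 60809)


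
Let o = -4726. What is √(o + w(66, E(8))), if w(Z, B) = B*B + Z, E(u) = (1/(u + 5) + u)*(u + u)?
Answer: 2*√508715/13 ≈ 109.73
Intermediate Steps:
E(u) = 2*u*(u + 1/(5 + u)) (E(u) = (1/(5 + u) + u)*(2*u) = (u + 1/(5 + u))*(2*u) = 2*u*(u + 1/(5 + u)))
w(Z, B) = Z + B² (w(Z, B) = B² + Z = Z + B²)
√(o + w(66, E(8))) = √(-4726 + (66 + (2*8*(1 + 8² + 5*8)/(5 + 8))²)) = √(-4726 + (66 + (2*8*(1 + 64 + 40)/13)²)) = √(-4726 + (66 + (2*8*(1/13)*105)²)) = √(-4726 + (66 + (1680/13)²)) = √(-4726 + (66 + 2822400/169)) = √(-4726 + 2833554/169) = √(2034860/169) = 2*√508715/13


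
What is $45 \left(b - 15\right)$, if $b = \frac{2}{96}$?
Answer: $- \frac{10785}{16} \approx -674.06$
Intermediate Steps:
$b = \frac{1}{48}$ ($b = 2 \cdot \frac{1}{96} = \frac{1}{48} \approx 0.020833$)
$45 \left(b - 15\right) = 45 \left(\frac{1}{48} - 15\right) = 45 \left(- \frac{719}{48}\right) = - \frac{10785}{16}$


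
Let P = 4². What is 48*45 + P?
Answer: 2176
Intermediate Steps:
P = 16
48*45 + P = 48*45 + 16 = 2160 + 16 = 2176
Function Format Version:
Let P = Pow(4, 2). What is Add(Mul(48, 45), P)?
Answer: 2176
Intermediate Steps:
P = 16
Add(Mul(48, 45), P) = Add(Mul(48, 45), 16) = Add(2160, 16) = 2176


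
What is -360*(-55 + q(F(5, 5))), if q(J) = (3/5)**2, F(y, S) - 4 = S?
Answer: 98352/5 ≈ 19670.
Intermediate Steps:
F(y, S) = 4 + S
q(J) = 9/25 (q(J) = (3*(1/5))**2 = (3/5)**2 = 9/25)
-360*(-55 + q(F(5, 5))) = -360*(-55 + 9/25) = -360*(-1366/25) = 98352/5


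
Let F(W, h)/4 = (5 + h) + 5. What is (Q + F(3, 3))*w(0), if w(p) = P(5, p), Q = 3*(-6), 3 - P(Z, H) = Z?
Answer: -68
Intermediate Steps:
P(Z, H) = 3 - Z
Q = -18
w(p) = -2 (w(p) = 3 - 1*5 = 3 - 5 = -2)
F(W, h) = 40 + 4*h (F(W, h) = 4*((5 + h) + 5) = 4*(10 + h) = 40 + 4*h)
(Q + F(3, 3))*w(0) = (-18 + (40 + 4*3))*(-2) = (-18 + (40 + 12))*(-2) = (-18 + 52)*(-2) = 34*(-2) = -68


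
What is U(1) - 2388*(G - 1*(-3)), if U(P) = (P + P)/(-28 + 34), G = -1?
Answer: -14327/3 ≈ -4775.7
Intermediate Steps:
U(P) = P/3 (U(P) = (2*P)/6 = (2*P)*(1/6) = P/3)
U(1) - 2388*(G - 1*(-3)) = (1/3)*1 - 2388*(-1 - 1*(-3)) = 1/3 - 2388*(-1 + 3) = 1/3 - 2388*2 = 1/3 - 4776 = -14327/3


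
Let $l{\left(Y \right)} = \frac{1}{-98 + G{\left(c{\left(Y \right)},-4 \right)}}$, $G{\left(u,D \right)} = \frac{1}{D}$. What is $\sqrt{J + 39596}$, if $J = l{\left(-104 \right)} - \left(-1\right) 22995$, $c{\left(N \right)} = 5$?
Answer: $\frac{\sqrt{9667115787}}{393} \approx 250.18$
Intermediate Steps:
$l{\left(Y \right)} = - \frac{4}{393}$ ($l{\left(Y \right)} = \frac{1}{-98 + \frac{1}{-4}} = \frac{1}{-98 - \frac{1}{4}} = \frac{1}{- \frac{393}{4}} = - \frac{4}{393}$)
$J = \frac{9037031}{393}$ ($J = - \frac{4}{393} - \left(-1\right) 22995 = - \frac{4}{393} - -22995 = - \frac{4}{393} + 22995 = \frac{9037031}{393} \approx 22995.0$)
$\sqrt{J + 39596} = \sqrt{\frac{9037031}{393} + 39596} = \sqrt{\frac{24598259}{393}} = \frac{\sqrt{9667115787}}{393}$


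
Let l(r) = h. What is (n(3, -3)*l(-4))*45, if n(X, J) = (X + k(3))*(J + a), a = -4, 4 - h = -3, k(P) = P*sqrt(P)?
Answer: -6615 - 6615*sqrt(3) ≈ -18073.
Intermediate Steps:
k(P) = P**(3/2)
h = 7 (h = 4 - 1*(-3) = 4 + 3 = 7)
l(r) = 7
n(X, J) = (-4 + J)*(X + 3*sqrt(3)) (n(X, J) = (X + 3**(3/2))*(J - 4) = (X + 3*sqrt(3))*(-4 + J) = (-4 + J)*(X + 3*sqrt(3)))
(n(3, -3)*l(-4))*45 = ((-12*sqrt(3) - 4*3 - 3*3 + 3*(-3)*sqrt(3))*7)*45 = ((-12*sqrt(3) - 12 - 9 - 9*sqrt(3))*7)*45 = ((-21 - 21*sqrt(3))*7)*45 = (-147 - 147*sqrt(3))*45 = -6615 - 6615*sqrt(3)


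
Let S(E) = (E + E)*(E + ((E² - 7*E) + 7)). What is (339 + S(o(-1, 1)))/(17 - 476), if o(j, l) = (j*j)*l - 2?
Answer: -311/459 ≈ -0.67756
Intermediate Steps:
o(j, l) = -2 + l*j² (o(j, l) = j²*l - 2 = l*j² - 2 = -2 + l*j²)
S(E) = 2*E*(7 + E² - 6*E) (S(E) = (2*E)*(E + (7 + E² - 7*E)) = (2*E)*(7 + E² - 6*E) = 2*E*(7 + E² - 6*E))
(339 + S(o(-1, 1)))/(17 - 476) = (339 + 2*(-2 + 1*(-1)²)*(7 + (-2 + 1*(-1)²)² - 6*(-2 + 1*(-1)²)))/(17 - 476) = (339 + 2*(-2 + 1*1)*(7 + (-2 + 1*1)² - 6*(-2 + 1*1)))/(-459) = (339 + 2*(-2 + 1)*(7 + (-2 + 1)² - 6*(-2 + 1)))*(-1/459) = (339 + 2*(-1)*(7 + (-1)² - 6*(-1)))*(-1/459) = (339 + 2*(-1)*(7 + 1 + 6))*(-1/459) = (339 + 2*(-1)*14)*(-1/459) = (339 - 28)*(-1/459) = 311*(-1/459) = -311/459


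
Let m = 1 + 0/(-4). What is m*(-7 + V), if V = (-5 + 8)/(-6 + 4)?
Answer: -17/2 ≈ -8.5000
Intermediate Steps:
m = 1 (m = 1 + 0*(-¼) = 1 + 0 = 1)
V = -3/2 (V = 3/(-2) = 3*(-½) = -3/2 ≈ -1.5000)
m*(-7 + V) = 1*(-7 - 3/2) = 1*(-17/2) = -17/2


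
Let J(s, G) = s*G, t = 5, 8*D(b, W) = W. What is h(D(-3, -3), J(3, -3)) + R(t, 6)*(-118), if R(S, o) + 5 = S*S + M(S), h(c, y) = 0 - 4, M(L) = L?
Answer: -2954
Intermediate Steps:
D(b, W) = W/8
J(s, G) = G*s
h(c, y) = -4
R(S, o) = -5 + S + S² (R(S, o) = -5 + (S*S + S) = -5 + (S² + S) = -5 + (S + S²) = -5 + S + S²)
h(D(-3, -3), J(3, -3)) + R(t, 6)*(-118) = -4 + (-5 + 5 + 5²)*(-118) = -4 + (-5 + 5 + 25)*(-118) = -4 + 25*(-118) = -4 - 2950 = -2954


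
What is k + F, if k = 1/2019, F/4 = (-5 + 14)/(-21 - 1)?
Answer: -36331/22209 ≈ -1.6359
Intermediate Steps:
F = -18/11 (F = 4*((-5 + 14)/(-21 - 1)) = 4*(9/(-22)) = 4*(9*(-1/22)) = 4*(-9/22) = -18/11 ≈ -1.6364)
k = 1/2019 ≈ 0.00049530
k + F = 1/2019 - 18/11 = -36331/22209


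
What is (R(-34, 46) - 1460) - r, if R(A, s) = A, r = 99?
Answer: -1593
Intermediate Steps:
(R(-34, 46) - 1460) - r = (-34 - 1460) - 1*99 = -1494 - 99 = -1593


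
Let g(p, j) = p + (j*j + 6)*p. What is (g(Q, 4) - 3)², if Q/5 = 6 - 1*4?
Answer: 51529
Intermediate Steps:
Q = 10 (Q = 5*(6 - 1*4) = 5*(6 - 4) = 5*2 = 10)
g(p, j) = p + p*(6 + j²) (g(p, j) = p + (j² + 6)*p = p + (6 + j²)*p = p + p*(6 + j²))
(g(Q, 4) - 3)² = (10*(7 + 4²) - 3)² = (10*(7 + 16) - 3)² = (10*23 - 3)² = (230 - 3)² = 227² = 51529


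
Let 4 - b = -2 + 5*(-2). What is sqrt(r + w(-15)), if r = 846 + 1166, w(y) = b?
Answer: 26*sqrt(3) ≈ 45.033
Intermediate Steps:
b = 16 (b = 4 - (-2 + 5*(-2)) = 4 - (-2 - 10) = 4 - 1*(-12) = 4 + 12 = 16)
w(y) = 16
r = 2012
sqrt(r + w(-15)) = sqrt(2012 + 16) = sqrt(2028) = 26*sqrt(3)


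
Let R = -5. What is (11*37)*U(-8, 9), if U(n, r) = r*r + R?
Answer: 30932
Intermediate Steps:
U(n, r) = -5 + r**2 (U(n, r) = r*r - 5 = r**2 - 5 = -5 + r**2)
(11*37)*U(-8, 9) = (11*37)*(-5 + 9**2) = 407*(-5 + 81) = 407*76 = 30932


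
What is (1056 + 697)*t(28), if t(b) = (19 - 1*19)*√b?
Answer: 0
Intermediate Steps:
t(b) = 0 (t(b) = (19 - 19)*√b = 0*√b = 0)
(1056 + 697)*t(28) = (1056 + 697)*0 = 1753*0 = 0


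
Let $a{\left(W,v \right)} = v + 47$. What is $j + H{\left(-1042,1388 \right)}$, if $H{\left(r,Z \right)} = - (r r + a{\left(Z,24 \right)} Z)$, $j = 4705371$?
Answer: $3521059$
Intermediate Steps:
$a{\left(W,v \right)} = 47 + v$
$H{\left(r,Z \right)} = - r^{2} - 71 Z$ ($H{\left(r,Z \right)} = - (r r + \left(47 + 24\right) Z) = - (r^{2} + 71 Z) = - r^{2} - 71 Z$)
$j + H{\left(-1042,1388 \right)} = 4705371 - 1184312 = 3521059$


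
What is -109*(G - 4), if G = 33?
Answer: -3161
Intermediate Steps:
-109*(G - 4) = -109*(33 - 4) = -109*29 = -3161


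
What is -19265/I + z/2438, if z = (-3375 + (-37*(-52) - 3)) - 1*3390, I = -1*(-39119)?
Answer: -118230253/47686061 ≈ -2.4793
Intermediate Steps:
I = 39119
z = -4844 (z = (-3375 + (1924 - 3)) - 3390 = (-3375 + 1921) - 3390 = -1454 - 3390 = -4844)
-19265/I + z/2438 = -19265/39119 - 4844/2438 = -19265*1/39119 - 4844*1/2438 = -19265/39119 - 2422/1219 = -118230253/47686061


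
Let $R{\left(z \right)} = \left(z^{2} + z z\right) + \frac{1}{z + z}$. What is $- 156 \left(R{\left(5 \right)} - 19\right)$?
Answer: $- \frac{24258}{5} \approx -4851.6$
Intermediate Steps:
$R{\left(z \right)} = \frac{1}{2 z} + 2 z^{2}$ ($R{\left(z \right)} = \left(z^{2} + z^{2}\right) + \frac{1}{2 z} = 2 z^{2} + \frac{1}{2 z} = \frac{1}{2 z} + 2 z^{2}$)
$- 156 \left(R{\left(5 \right)} - 19\right) = - 156 \left(\frac{1 + 4 \cdot 5^{3}}{2 \cdot 5} - 19\right) = - 156 \left(\frac{1}{2} \cdot \frac{1}{5} \left(1 + 4 \cdot 125\right) - 19\right) = - 156 \left(\frac{1}{2} \cdot \frac{1}{5} \left(1 + 500\right) - 19\right) = - 156 \left(\frac{1}{2} \cdot \frac{1}{5} \cdot 501 - 19\right) = - 156 \left(\frac{501}{10} - 19\right) = \left(-156\right) \frac{311}{10} = - \frac{24258}{5}$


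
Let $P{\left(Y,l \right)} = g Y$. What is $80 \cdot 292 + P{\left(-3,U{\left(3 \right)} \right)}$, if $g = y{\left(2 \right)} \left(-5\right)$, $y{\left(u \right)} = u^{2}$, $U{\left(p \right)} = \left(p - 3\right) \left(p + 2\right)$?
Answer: $23420$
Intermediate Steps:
$U{\left(p \right)} = \left(-3 + p\right) \left(2 + p\right)$
$g = -20$ ($g = 2^{2} \left(-5\right) = 4 \left(-5\right) = -20$)
$P{\left(Y,l \right)} = - 20 Y$
$80 \cdot 292 + P{\left(-3,U{\left(3 \right)} \right)} = 80 \cdot 292 - -60 = 23360 + 60 = 23420$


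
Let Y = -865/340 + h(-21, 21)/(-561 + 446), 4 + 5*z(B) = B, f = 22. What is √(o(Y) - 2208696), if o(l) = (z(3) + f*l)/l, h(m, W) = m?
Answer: 3*I*√83691584656622/18467 ≈ 1486.2*I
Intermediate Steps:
z(B) = -⅘ + B/5
Y = -18467/7820 (Y = -865/340 - 21/(-561 + 446) = -865*1/340 - 21/(-115) = -173/68 - 21*(-1/115) = -173/68 + 21/115 = -18467/7820 ≈ -2.3615)
o(l) = (-⅕ + 22*l)/l (o(l) = ((-⅘ + (⅕)*3) + 22*l)/l = ((-⅘ + ⅗) + 22*l)/l = (-⅕ + 22*l)/l)
√(o(Y) - 2208696) = √((22 - 1/(5*(-18467/7820))) - 2208696) = √((22 - ⅕*(-7820/18467)) - 2208696) = √((22 + 1564/18467) - 2208696) = √(407838/18467 - 2208696) = √(-40787581194/18467) = 3*I*√83691584656622/18467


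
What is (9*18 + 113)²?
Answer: 75625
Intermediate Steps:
(9*18 + 113)² = (162 + 113)² = 275² = 75625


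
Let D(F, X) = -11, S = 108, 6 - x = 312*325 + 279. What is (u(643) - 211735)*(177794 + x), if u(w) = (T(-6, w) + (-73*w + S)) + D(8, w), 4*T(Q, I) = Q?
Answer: -39366507997/2 ≈ -1.9683e+10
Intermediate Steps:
x = -101673 (x = 6 - (312*325 + 279) = 6 - (101400 + 279) = 6 - 1*101679 = 6 - 101679 = -101673)
T(Q, I) = Q/4
u(w) = 191/2 - 73*w (u(w) = ((1/4)*(-6) + (-73*w + 108)) - 11 = (-3/2 + (108 - 73*w)) - 11 = (213/2 - 73*w) - 11 = 191/2 - 73*w)
(u(643) - 211735)*(177794 + x) = ((191/2 - 73*643) - 211735)*(177794 - 101673) = ((191/2 - 46939) - 211735)*76121 = (-93687/2 - 211735)*76121 = -517157/2*76121 = -39366507997/2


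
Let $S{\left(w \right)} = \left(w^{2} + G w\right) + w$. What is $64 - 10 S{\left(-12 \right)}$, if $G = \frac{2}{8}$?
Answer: $-1226$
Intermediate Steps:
$G = \frac{1}{4}$ ($G = 2 \cdot \frac{1}{8} = \frac{1}{4} \approx 0.25$)
$S{\left(w \right)} = w^{2} + \frac{5 w}{4}$ ($S{\left(w \right)} = \left(w^{2} + \frac{w}{4}\right) + w = w^{2} + \frac{5 w}{4}$)
$64 - 10 S{\left(-12 \right)} = 64 - 10 \cdot \frac{1}{4} \left(-12\right) \left(5 + 4 \left(-12\right)\right) = 64 - 10 \cdot \frac{1}{4} \left(-12\right) \left(5 - 48\right) = 64 - 10 \cdot \frac{1}{4} \left(-12\right) \left(-43\right) = 64 - 1290 = -1226$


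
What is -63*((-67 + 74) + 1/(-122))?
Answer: -53739/122 ≈ -440.48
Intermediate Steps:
-63*((-67 + 74) + 1/(-122)) = -63*(7 - 1/122) = -63*853/122 = -53739/122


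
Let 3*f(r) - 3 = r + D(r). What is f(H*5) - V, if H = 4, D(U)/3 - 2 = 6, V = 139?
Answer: -370/3 ≈ -123.33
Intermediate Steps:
D(U) = 24 (D(U) = 6 + 3*6 = 6 + 18 = 24)
f(r) = 9 + r/3 (f(r) = 1 + (r + 24)/3 = 1 + (24 + r)/3 = 1 + (8 + r/3) = 9 + r/3)
f(H*5) - V = (9 + (4*5)/3) - 1*139 = (9 + (1/3)*20) - 139 = (9 + 20/3) - 139 = 47/3 - 139 = -370/3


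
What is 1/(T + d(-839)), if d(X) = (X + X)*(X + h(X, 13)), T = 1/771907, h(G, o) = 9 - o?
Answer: 771907/1091904134479 ≈ 7.0694e-7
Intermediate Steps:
T = 1/771907 ≈ 1.2955e-6
d(X) = 2*X*(-4 + X) (d(X) = (X + X)*(X + (9 - 1*13)) = (2*X)*(X + (9 - 13)) = (2*X)*(X - 4) = (2*X)*(-4 + X) = 2*X*(-4 + X))
1/(T + d(-839)) = 1/(1/771907 + 2*(-839)*(-4 - 839)) = 1/(1/771907 + 2*(-839)*(-843)) = 1/(1/771907 + 1414554) = 1/(1091904134479/771907) = 771907/1091904134479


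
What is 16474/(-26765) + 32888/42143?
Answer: 185983538/1127957395 ≈ 0.16489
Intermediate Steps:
16474/(-26765) + 32888/42143 = 16474*(-1/26765) + 32888*(1/42143) = -16474/26765 + 32888/42143 = 185983538/1127957395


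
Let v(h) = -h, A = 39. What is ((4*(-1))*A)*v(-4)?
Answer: -624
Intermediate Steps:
((4*(-1))*A)*v(-4) = ((4*(-1))*39)*(-1*(-4)) = -4*39*4 = -156*4 = -624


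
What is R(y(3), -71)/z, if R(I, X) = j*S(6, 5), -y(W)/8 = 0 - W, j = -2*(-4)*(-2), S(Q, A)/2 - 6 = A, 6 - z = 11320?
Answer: 176/5657 ≈ 0.031112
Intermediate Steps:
z = -11314 (z = 6 - 1*11320 = 6 - 11320 = -11314)
S(Q, A) = 12 + 2*A
j = -16 (j = 8*(-2) = -16)
y(W) = 8*W (y(W) = -8*(0 - W) = -(-8)*W = 8*W)
R(I, X) = -352 (R(I, X) = -16*(12 + 2*5) = -16*(12 + 10) = -16*22 = -352)
R(y(3), -71)/z = -352/(-11314) = -352*(-1/11314) = 176/5657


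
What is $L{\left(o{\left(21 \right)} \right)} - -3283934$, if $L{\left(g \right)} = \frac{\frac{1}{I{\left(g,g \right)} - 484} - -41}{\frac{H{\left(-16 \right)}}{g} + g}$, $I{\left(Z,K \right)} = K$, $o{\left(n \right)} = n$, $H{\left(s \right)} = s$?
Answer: $\frac{646196511472}{196775} \approx 3.2839 \cdot 10^{6}$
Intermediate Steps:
$L{\left(g \right)} = \frac{41 + \frac{1}{-484 + g}}{g - \frac{16}{g}}$ ($L{\left(g \right)} = \frac{\frac{1}{g - 484} - -41}{- \frac{16}{g} + g} = \frac{\frac{1}{-484 + g} + \left(-491 + 532\right)}{g - \frac{16}{g}} = \frac{\frac{1}{-484 + g} + 41}{g - \frac{16}{g}} = \frac{41 + \frac{1}{-484 + g}}{g - \frac{16}{g}}$)
$L{\left(o{\left(21 \right)} \right)} - -3283934 = \frac{21 \left(-19843 + 41 \cdot 21\right)}{7744 + 21^{3} - 484 \cdot 21^{2} - 336} - -3283934 = \frac{21 \left(-19843 + 861\right)}{7744 + 9261 - 213444 - 336} + 3283934 = 21 \frac{1}{7744 + 9261 - 213444 - 336} \left(-18982\right) + 3283934 = 21 \frac{1}{-196775} \left(-18982\right) + 3283934 = 21 \left(- \frac{1}{196775}\right) \left(-18982\right) + 3283934 = \frac{398622}{196775} + 3283934 = \frac{646196511472}{196775}$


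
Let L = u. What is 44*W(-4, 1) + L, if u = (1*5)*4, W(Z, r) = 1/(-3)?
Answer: 16/3 ≈ 5.3333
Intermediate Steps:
W(Z, r) = -⅓
u = 20 (u = 5*4 = 20)
L = 20
44*W(-4, 1) + L = 44*(-⅓) + 20 = -44/3 + 20 = 16/3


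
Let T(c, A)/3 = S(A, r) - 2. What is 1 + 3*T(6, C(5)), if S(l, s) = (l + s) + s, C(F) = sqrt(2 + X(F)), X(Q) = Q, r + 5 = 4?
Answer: -35 + 9*sqrt(7) ≈ -11.188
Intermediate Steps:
r = -1 (r = -5 + 4 = -1)
C(F) = sqrt(2 + F)
S(l, s) = l + 2*s
T(c, A) = -12 + 3*A (T(c, A) = 3*((A + 2*(-1)) - 2) = 3*((A - 2) - 2) = 3*((-2 + A) - 2) = 3*(-4 + A) = -12 + 3*A)
1 + 3*T(6, C(5)) = 1 + 3*(-12 + 3*sqrt(2 + 5)) = 1 + 3*(-12 + 3*sqrt(7)) = 1 + (-36 + 9*sqrt(7)) = -35 + 9*sqrt(7)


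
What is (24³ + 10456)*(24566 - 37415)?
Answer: -311973720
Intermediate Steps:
(24³ + 10456)*(24566 - 37415) = (13824 + 10456)*(-12849) = 24280*(-12849) = -311973720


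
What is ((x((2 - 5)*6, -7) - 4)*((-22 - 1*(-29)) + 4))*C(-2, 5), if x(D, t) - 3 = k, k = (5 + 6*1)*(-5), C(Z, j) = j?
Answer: -3080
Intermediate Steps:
k = -55 (k = (5 + 6)*(-5) = 11*(-5) = -55)
x(D, t) = -52 (x(D, t) = 3 - 55 = -52)
((x((2 - 5)*6, -7) - 4)*((-22 - 1*(-29)) + 4))*C(-2, 5) = ((-52 - 4)*((-22 - 1*(-29)) + 4))*5 = -56*((-22 + 29) + 4)*5 = -56*(7 + 4)*5 = -56*11*5 = -616*5 = -3080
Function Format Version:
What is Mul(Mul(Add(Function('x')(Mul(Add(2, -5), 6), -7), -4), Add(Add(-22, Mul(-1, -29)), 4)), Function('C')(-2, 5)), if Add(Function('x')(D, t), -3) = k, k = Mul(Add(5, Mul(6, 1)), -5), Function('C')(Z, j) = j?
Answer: -3080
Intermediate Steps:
k = -55 (k = Mul(Add(5, 6), -5) = Mul(11, -5) = -55)
Function('x')(D, t) = -52 (Function('x')(D, t) = Add(3, -55) = -52)
Mul(Mul(Add(Function('x')(Mul(Add(2, -5), 6), -7), -4), Add(Add(-22, Mul(-1, -29)), 4)), Function('C')(-2, 5)) = Mul(Mul(Add(-52, -4), Add(Add(-22, Mul(-1, -29)), 4)), 5) = Mul(Mul(-56, Add(Add(-22, 29), 4)), 5) = Mul(Mul(-56, Add(7, 4)), 5) = Mul(Mul(-56, 11), 5) = Mul(-616, 5) = -3080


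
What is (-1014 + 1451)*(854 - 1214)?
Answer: -157320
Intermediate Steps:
(-1014 + 1451)*(854 - 1214) = 437*(-360) = -157320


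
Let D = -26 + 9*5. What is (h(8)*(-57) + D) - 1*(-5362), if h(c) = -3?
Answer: 5552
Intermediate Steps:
D = 19 (D = -26 + 45 = 19)
(h(8)*(-57) + D) - 1*(-5362) = (-3*(-57) + 19) - 1*(-5362) = (171 + 19) + 5362 = 190 + 5362 = 5552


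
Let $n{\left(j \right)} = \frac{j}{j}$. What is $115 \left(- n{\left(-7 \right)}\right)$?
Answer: $-115$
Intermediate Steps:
$n{\left(j \right)} = 1$
$115 \left(- n{\left(-7 \right)}\right) = 115 \left(\left(-1\right) 1\right) = 115 \left(-1\right) = -115$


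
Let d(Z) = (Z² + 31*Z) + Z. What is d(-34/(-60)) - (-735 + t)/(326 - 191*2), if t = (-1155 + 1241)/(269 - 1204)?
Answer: 12553367/2356200 ≈ 5.3278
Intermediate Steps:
t = -86/935 (t = 86/(-935) = 86*(-1/935) = -86/935 ≈ -0.091979)
d(Z) = Z² + 32*Z
d(-34/(-60)) - (-735 + t)/(326 - 191*2) = (-34/(-60))*(32 - 34/(-60)) - (-735 - 86/935)/(326 - 191*2) = (-34*(-1/60))*(32 - 34*(-1/60)) - (-687311)/(935*(326 - 382)) = 17*(32 + 17/30)/30 - (-687311)/(935*(-56)) = (17/30)*(977/30) - (-687311)*(-1)/(935*56) = 16609/900 - 1*687311/52360 = 16609/900 - 687311/52360 = 12553367/2356200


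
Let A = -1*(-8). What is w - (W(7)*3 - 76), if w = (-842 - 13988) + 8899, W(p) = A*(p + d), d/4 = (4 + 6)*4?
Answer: -9863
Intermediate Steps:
d = 160 (d = 4*((4 + 6)*4) = 4*(10*4) = 4*40 = 160)
A = 8
W(p) = 1280 + 8*p (W(p) = 8*(p + 160) = 8*(160 + p) = 1280 + 8*p)
w = -5931 (w = -14830 + 8899 = -5931)
w - (W(7)*3 - 76) = -5931 - ((1280 + 8*7)*3 - 76) = -5931 - ((1280 + 56)*3 - 76) = -5931 - (1336*3 - 76) = -5931 - (4008 - 76) = -5931 - 1*3932 = -5931 - 3932 = -9863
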